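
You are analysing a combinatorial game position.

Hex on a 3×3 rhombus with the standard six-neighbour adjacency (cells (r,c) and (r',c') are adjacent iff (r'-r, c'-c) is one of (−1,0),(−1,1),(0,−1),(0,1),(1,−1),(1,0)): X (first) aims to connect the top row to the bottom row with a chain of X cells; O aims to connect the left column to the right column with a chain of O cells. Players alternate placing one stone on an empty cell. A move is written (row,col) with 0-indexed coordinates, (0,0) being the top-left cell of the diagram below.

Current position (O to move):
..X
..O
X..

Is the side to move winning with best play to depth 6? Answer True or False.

O winning at [..X/..O/X..]: False

[..X/..O/X..] O move#1: (0,0):-1/O.X/..O/X..*, (0,1):-1/.OX/..O/X.., (1,0):-1/..X/O.O/X.., (1,1):-1/..X/.OO/X.., (2,1):-1/..X/..O/XO., (2,2):-1/..X/..O/X.O
[O.X/..O/X..] X move#2: (0,1):+1/OXX/..O/X..*, (1,0):+1/O.X/X.O/X.., (1,1):+1/O.X/.XO/X.., (2,1):-1/O.X/..O/XX., (2,2):-1/O.X/..O/X.X
[OXX/..O/X..] O move#3: (1,0):-1/OXX/O.O/X..*, (1,1):-1/OXX/.OO/X.., (2,1):-1/OXX/..O/XO., (2,2):-1/OXX/..O/X.O
[OXX/O.O/X..] X move#4: (1,1):+1/OXX/OXO/X..*, (2,1):-1/OXX/O.O/XX., (2,2):-1/OXX/O.O/X.X
[OXX/OXO/X..] end (terminal -1, O#5); searched ..X/..O/X.. to 6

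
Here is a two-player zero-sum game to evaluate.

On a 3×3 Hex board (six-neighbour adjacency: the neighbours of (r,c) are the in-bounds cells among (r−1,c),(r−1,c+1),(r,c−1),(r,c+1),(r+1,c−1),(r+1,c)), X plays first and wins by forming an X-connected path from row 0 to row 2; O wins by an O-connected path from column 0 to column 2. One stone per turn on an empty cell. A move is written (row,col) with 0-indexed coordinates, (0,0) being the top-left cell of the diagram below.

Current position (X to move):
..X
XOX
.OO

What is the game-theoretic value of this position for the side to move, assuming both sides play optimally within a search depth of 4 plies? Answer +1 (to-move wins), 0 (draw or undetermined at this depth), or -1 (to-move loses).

[..X/XOX/.OO] X move#1: (0,0):-1/X.X/XOX/.OO, (0,1):-1/.XX/XOX/.OO, (2,0):+1/..X/XOX/XOO*
[..X/XOX/XOO] O move#2: (0,0):-1/O.X/XOX/XOO*, (0,1):-1/.OX/XOX/XOO
[O.X/XOX/XOO] X move#3: (0,1):+1/OXX/XOX/XOO*
[OXX/XOX/XOO] end (terminal -1, O#4); searched ..X/XOX/.OO to 4

value(..X/XOX/.OO, X) = +1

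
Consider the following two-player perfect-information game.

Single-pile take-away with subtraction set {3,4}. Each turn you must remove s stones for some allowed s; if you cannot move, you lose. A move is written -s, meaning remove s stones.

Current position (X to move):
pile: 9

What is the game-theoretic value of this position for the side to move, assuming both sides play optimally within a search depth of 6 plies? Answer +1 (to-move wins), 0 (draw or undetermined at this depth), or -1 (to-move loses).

value(9, X) = -1

p1 X@[9]: -3[6]-1* -4[5]-1
p2 O@[6]: -3[3]-1 -4[2]+1*
p3 X@[2] terminal -1; root [9] d6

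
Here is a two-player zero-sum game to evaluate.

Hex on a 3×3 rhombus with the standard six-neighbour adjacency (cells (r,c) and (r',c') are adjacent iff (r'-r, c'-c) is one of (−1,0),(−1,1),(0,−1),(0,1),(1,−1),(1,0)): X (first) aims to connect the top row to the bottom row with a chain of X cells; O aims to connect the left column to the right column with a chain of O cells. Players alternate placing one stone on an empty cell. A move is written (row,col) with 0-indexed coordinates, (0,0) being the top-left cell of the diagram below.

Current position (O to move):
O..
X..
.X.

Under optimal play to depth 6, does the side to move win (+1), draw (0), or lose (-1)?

value(O../X../.X., O) = +1

p1 O@[O../X../.X.]: (0,1)[OO./X../.X.]-1 (0,2)[O.O/X../.X.]-1 (1,1)[O../XO./.X.]+1* (1,2)[O../X.O/.X.]-1 (2,0)[O../X../OX.]-1 (2,2)[O../X../.XO]-1
p2 X@[O../XO./.X.]: (0,1)[OX./XO./.X.]-1* (0,2)[O.X/XO./.X.]-1 (1,2)[O../XOX/.X.]-1 (2,0)[O../XO./XX.]-1 (2,2)[O../XO./.XX]-1
p3 O@[OX./XO./.X.]: (0,2)[OXO/XO./.X.]-1 (1,2)[OX./XOO/.X.]-1 (2,0)[OX./XO./OX.]+1* (2,2)[OX./XO./.XO]-1
p4 X@[OX./XO./OX.]: (0,2)[OXX/XO./OX.]-1* (1,2)[OX./XOX/OX.]-1 (2,2)[OX./XO./OXX]-1
p5 O@[OXX/XO./OX.]: (1,2)[OXX/XOO/OX.]+1* (2,2)[OXX/XO./OXO]-1
p6 X@[OXX/XOO/OX.] terminal -1; root [O../X../.X.] d6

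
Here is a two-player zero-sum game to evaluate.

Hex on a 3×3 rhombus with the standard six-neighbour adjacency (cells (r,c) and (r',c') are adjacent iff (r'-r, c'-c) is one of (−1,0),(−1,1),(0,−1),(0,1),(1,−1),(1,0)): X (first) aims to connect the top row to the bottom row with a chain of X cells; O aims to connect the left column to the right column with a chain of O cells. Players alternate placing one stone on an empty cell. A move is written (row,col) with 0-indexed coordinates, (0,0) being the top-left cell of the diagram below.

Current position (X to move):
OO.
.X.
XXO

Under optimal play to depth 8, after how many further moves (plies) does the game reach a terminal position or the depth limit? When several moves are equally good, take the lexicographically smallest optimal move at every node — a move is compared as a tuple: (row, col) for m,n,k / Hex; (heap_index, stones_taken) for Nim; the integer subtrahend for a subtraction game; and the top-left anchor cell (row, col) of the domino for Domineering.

p1 X@[OO./.X./XXO]: (0,2)[OOX/.X./XXO]+1* (1,0)[OO./XX./XXO]-1 (1,2)[OO./.XX/XXO]-1
p2 O@[OOX/.X./XXO] terminal -1; root [OO./.X./XXO] d8

PV length from [OO./.X./XXO]: 1 ply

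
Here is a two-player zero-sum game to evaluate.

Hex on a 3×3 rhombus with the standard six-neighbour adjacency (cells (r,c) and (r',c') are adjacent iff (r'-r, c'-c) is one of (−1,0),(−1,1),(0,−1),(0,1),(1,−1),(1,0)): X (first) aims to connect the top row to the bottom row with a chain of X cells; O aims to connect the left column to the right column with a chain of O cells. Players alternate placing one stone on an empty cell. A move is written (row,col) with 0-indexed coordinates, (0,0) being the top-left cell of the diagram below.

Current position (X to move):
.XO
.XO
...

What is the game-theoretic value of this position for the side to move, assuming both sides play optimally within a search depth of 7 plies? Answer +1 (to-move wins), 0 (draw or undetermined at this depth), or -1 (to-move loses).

[.XO/.XO/...] X move#1: (0,0):+1/XXO/.XO/...*, (1,0):+1/.XO/XXO/..., (2,0):+1/.XO/.XO/X.., (2,1):+1/.XO/.XO/.X., (2,2):+1/.XO/.XO/..X
[XXO/.XO/...] O move#2: (1,0):-1/XXO/OXO/...*, (2,0):-1/XXO/.XO/O.., (2,1):-1/XXO/.XO/.O., (2,2):-1/XXO/.XO/..O
[XXO/OXO/...] X move#3: (2,0):+1/XXO/OXO/X..*, (2,1):+1/XXO/OXO/.X., (2,2):+1/XXO/OXO/..X
[XXO/OXO/X..] end (terminal -1, O#4); searched .XO/.XO/... to 7

value(.XO/.XO/..., X) = +1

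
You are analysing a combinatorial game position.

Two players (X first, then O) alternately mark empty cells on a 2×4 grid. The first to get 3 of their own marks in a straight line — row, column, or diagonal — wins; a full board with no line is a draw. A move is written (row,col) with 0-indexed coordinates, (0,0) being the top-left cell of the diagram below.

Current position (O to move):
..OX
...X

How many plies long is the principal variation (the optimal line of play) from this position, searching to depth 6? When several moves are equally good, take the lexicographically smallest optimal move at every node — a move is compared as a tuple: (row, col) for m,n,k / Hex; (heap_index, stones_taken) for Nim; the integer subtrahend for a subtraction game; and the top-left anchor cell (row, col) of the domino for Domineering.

p1 O@[..OX/...X]: (0,0)[O.OX/...X]+0* (0,1)[.OOX/...X]+0 (1,0)[..OX/O..X]+0 (1,1)[..OX/.O.X]+0 (1,2)[..OX/..OX]+0
p2 X@[O.OX/...X]: (0,1)[OXOX/...X]+0* (1,0)[O.OX/X..X]-1 (1,1)[O.OX/.X.X]-1 (1,2)[O.OX/..XX]-1
p3 O@[OXOX/...X]: (1,0)[OXOX/O..X]+0* (1,1)[OXOX/.O.X]+0 (1,2)[OXOX/..OX]+0
p4 X@[OXOX/O..X]: (1,1)[OXOX/OX.X]+0* (1,2)[OXOX/O.XX]+0
p5 O@[OXOX/OX.X]: (1,2)[OXOX/OXOX]+0*
p6 X@[OXOX/OXOX] terminal +0; root [..OX/...X] d6

PV length from [..OX/...X]: 5 plies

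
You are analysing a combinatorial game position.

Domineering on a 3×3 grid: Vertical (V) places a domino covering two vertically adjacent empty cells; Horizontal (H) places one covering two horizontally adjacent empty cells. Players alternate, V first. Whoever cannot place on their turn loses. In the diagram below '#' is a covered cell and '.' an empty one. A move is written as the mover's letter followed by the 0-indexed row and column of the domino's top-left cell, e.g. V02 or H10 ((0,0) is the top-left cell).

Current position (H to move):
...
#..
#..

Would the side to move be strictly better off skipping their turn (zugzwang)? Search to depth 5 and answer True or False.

zugzwang(.../#../#.., H) = False

ply 1, H at .../#../#.. | H00=-1→##./#../#..; H01=-1→.##/#../#..; H11=+1→.../###/#..*; H21=-1→.../#../###
ply 2: .../###/#.. is terminal -1 (V); from .../#../#.. depth 5
suppose H passes — search the same position with V to move:
pass> ply 1, V at .../#../#.. | V01=+1→.#./##./#..*; V02=+1→..#/#.#/#..; V11=+1→.../##./##.; V12=+1→.../#.#/#.#
pass> ply 2, H at .#./##./#.. | H21=-1→.#./##./###*
pass> ply 3, V at .#./##./### | V02=+1→.##/###/###*
pass> ply 4: .##/###/### is terminal -1 (H); from .../#../#.. depth 5
for H: play +1, pass -1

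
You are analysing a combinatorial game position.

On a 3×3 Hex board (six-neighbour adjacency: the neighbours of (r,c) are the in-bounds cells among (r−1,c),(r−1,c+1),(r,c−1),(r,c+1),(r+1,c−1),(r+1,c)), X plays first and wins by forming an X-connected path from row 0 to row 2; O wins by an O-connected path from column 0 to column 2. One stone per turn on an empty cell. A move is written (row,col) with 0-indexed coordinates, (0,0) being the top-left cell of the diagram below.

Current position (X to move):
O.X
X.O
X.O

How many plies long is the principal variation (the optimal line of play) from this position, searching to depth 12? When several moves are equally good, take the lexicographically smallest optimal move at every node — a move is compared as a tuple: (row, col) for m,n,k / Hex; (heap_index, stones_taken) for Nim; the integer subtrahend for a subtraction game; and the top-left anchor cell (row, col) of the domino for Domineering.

PV length from [O.X/X.O/X.O]: 1 ply

ply 1, X at O.X/X.O/X.O | (0,1)=+1→OXX/X.O/X.O*; (1,1)=+1→O.X/XXO/X.O; (2,1)=+1→O.X/X.O/XXO
ply 2: OXX/X.O/X.O is terminal -1 (O); from O.X/X.O/X.O depth 12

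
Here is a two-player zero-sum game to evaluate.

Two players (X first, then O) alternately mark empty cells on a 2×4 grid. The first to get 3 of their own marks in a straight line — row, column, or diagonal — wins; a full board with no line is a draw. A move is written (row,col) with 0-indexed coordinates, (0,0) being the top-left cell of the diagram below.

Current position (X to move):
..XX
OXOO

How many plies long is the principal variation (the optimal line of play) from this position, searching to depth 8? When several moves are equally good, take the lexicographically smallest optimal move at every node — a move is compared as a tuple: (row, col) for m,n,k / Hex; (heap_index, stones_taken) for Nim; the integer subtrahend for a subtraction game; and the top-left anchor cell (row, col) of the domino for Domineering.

PV length from [..XX/OXOO]: 1 ply

[..XX/OXOO] X move#1: (0,0):+0/X.XX/OXOO, (0,1):+1/.XXX/OXOO*
[.XXX/OXOO] end (terminal -1, O#2); searched ..XX/OXOO to 8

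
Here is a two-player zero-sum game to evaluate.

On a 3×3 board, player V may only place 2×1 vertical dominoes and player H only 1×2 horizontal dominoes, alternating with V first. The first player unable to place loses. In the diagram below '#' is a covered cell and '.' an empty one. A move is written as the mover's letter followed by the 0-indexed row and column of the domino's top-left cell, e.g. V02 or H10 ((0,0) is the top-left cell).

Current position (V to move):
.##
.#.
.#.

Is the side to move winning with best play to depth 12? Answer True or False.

p1 V@[.##/.#./.#.]: V00[###/##./.#.]+1* V10[.##/##./##.]+1 V12[.##/.##/.##]+1
p2 H@[###/##./.#.] terminal -1; root [.##/.#./.#.] d12

V winning at [.##/.#./.#.]: True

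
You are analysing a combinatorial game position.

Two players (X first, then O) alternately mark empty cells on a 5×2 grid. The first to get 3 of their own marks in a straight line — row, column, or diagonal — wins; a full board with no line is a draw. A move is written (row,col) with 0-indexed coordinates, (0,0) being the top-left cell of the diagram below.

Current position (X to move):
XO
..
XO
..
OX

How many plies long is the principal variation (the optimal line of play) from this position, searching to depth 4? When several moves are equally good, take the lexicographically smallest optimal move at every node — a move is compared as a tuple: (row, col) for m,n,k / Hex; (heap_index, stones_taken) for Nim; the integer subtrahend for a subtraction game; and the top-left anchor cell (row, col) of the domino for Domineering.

ply 1, X at XO/../XO/../OX | (1,0)=+1→XO/X./XO/../OX*; (1,1)=+0→XO/.X/XO/../OX; (3,0)=-1→XO/../XO/X./OX; (3,1)=-1→XO/../XO/.X/OX
ply 2: XO/X./XO/../OX is terminal -1 (O); from XO/../XO/../OX depth 4

PV length from [XO/../XO/../OX]: 1 ply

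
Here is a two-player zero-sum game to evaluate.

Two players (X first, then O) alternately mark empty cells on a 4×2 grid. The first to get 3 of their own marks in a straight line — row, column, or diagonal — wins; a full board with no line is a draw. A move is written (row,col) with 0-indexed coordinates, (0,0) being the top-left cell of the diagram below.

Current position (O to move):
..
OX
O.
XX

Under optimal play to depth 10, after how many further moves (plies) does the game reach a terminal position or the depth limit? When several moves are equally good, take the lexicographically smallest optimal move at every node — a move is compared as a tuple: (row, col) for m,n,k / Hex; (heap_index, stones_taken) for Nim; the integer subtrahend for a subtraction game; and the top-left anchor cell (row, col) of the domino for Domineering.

PV length from [../OX/O./XX]: 1 ply

ply 1, O at ../OX/O./XX | (0,0)=+1→O./OX/O./XX*; (0,1)=-1→.O/OX/O./XX; (2,1)=+0→../OX/OO/XX
ply 2: O./OX/O./XX is terminal -1 (X); from ../OX/O./XX depth 10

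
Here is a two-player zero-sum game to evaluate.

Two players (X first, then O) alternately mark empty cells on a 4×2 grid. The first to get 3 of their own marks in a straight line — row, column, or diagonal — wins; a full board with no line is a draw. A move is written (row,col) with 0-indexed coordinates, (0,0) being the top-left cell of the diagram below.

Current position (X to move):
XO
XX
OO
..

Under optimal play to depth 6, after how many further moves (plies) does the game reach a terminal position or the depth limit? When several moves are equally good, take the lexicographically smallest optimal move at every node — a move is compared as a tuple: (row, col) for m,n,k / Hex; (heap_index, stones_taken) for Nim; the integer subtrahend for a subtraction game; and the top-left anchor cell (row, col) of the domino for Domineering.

PV length from [XO/XX/OO/..]: 2 plies

ply 1, X at XO/XX/OO/.. | (3,0)=+0→XO/XX/OO/X.*; (3,1)=+0→XO/XX/OO/.X
ply 2, O at XO/XX/OO/X. | (3,1)=+0→XO/XX/OO/XO*
ply 3: XO/XX/OO/XO is terminal +0 (X); from XO/XX/OO/.. depth 6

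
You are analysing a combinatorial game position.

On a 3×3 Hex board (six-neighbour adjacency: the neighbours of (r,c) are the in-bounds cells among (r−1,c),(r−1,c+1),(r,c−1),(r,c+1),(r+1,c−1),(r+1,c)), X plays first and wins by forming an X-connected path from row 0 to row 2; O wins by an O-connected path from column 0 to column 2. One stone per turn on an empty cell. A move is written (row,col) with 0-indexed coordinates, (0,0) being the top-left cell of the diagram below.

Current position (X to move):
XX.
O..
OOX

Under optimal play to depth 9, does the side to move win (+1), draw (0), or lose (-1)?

ply 1, X at XX./O../OOX | (0,2)=-1→XXX/O../OOX; (1,1)=-1→XX./OX./OOX; (1,2)=+1→XX./O.X/OOX*
ply 2, O at XX./O.X/OOX | (0,2)=-1→XXO/O.X/OOX*; (1,1)=-1→XX./OOX/OOX
ply 3, X at XXO/O.X/OOX | (1,1)=+1→XXO/OXX/OOX*
ply 4: XXO/OXX/OOX is terminal -1 (O); from XX./O../OOX depth 9

value(XX./O../OOX, X) = +1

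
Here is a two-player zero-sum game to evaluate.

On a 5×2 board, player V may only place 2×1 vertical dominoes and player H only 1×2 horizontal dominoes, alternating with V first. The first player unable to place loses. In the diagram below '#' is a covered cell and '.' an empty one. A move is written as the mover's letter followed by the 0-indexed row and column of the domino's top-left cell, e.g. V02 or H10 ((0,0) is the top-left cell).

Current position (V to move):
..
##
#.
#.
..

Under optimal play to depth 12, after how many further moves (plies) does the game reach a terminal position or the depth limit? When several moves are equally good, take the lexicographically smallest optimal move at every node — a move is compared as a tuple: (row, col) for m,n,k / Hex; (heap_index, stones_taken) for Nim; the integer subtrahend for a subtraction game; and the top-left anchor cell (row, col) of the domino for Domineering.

p1 V@[../##/#./#./..]: V21[../##/##/##/..]-1* V31[../##/#./##/.#]-1
p2 H@[../##/##/##/..]: H00[##/##/##/##/..]+1* H40[../##/##/##/##]+1
p3 V@[##/##/##/##/..] terminal -1; root [../##/#./#./..] d12

PV length from [../##/#./#./..]: 2 plies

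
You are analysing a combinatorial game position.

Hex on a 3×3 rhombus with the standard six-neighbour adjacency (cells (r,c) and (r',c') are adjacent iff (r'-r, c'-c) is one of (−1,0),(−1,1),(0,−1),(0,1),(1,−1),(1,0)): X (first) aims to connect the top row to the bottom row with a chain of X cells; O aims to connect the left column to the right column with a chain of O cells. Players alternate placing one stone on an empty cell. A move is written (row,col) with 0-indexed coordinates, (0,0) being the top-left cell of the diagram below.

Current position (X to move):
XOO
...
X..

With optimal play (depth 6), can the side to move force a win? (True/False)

X winning at [XOO/.../X..]: True

p1 X@[XOO/.../X..]: (1,0)[XOO/X../X..]+1* (1,1)[XOO/.X./X..]-1 (1,2)[XOO/..X/X..]-1 (2,1)[XOO/.../XX.]-1 (2,2)[XOO/.../X.X]-1
p2 O@[XOO/X../X..] terminal -1; root [XOO/.../X..] d6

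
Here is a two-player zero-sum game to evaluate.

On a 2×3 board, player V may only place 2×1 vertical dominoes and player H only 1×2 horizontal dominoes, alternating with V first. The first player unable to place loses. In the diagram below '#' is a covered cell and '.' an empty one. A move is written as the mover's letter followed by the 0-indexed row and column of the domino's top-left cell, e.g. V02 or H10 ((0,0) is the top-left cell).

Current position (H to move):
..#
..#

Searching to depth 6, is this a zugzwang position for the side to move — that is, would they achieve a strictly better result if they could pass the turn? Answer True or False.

zugzwang(..#/..#, H) = False

ply 1, H at ..#/..# | H00=+1→###/..#*; H10=+1→..#/###
ply 2: ###/..# is terminal -1 (V); from ..#/..# depth 6
if H skipped the turn, V would face:
~ ply 1, V at ..#/..# | V00=+1→#.#/#.#*; V01=+1→.##/.##
~ ply 2: #.#/#.# is terminal -1 (H); from ..#/..# depth 6
compare (H): move=+1 vs pass=-1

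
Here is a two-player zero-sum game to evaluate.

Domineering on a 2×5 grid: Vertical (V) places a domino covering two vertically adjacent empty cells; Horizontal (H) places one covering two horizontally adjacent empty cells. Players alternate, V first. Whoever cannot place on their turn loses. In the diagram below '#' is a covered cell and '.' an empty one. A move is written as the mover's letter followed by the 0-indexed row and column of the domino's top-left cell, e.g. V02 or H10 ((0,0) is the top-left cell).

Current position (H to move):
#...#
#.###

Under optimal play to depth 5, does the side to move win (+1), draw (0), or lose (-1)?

[#...#/#.###] H move#1: H01:+1/###.#/#.###*, H02:-1/#.###/#.###
[###.#/#.###] end (terminal -1, V#2); searched #...#/#.### to 5

value(#...#/#.###, H) = +1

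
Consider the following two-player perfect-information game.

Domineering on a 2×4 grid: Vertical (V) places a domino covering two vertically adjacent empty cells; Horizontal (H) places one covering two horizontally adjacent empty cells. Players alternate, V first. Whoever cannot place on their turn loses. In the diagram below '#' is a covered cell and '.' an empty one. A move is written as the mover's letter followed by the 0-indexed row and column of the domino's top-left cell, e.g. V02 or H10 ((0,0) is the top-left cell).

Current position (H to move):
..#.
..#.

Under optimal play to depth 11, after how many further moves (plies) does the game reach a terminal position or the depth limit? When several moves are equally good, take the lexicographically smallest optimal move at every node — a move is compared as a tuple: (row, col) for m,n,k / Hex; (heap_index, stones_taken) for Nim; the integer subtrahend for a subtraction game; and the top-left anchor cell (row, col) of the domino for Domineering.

PV length from [..#./..#.]: 3 plies

p1 H@[..#./..#.]: H00[###./..#.]+1* H10[..#./###.]+1
p2 V@[###./..#.]: V03[####/..##]-1*
p3 H@[####/..##]: H10[####/####]+1*
p4 V@[####/####] terminal -1; root [..#./..#.] d11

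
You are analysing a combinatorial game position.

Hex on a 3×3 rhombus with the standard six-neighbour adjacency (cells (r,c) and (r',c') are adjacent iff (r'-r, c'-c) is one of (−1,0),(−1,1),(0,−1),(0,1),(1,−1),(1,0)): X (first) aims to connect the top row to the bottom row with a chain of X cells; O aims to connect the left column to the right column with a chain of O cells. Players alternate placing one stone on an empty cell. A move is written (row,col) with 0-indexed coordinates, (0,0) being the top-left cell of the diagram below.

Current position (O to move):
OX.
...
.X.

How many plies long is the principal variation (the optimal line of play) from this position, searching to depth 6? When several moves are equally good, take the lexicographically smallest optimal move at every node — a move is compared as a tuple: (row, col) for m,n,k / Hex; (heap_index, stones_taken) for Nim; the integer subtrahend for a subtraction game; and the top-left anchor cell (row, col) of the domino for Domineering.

ply 1, O at OX./.../.X. | (0,2)=-1→OXO/.../.X.; (1,0)=-1→OX./O../.X.; (1,1)=+1→OX./.O./.X.*; (1,2)=-1→OX./..O/.X.; (2,0)=-1→OX./.../OX.; (2,2)=-1→OX./.../.XO
ply 2, X at OX./.O./.X. | (0,2)=-1→OXX/.O./.X.*; (1,0)=-1→OX./XO./.X.; (1,2)=-1→OX./.OX/.X.; (2,0)=-1→OX./.O./XX.; (2,2)=-1→OX./.O./.XX
ply 3, O at OXX/.O./.X. | (1,0)=-1→OXX/OO./.X.; (1,2)=+1→OXX/.OO/.X.*; (2,0)=-1→OXX/.O./OX.; (2,2)=-1→OXX/.O./.XO
ply 4, X at OXX/.OO/.X. | (1,0)=-1→OXX/XOO/.X.*; (2,0)=-1→OXX/.OO/XX.; (2,2)=-1→OXX/.OO/.XX
ply 5, O at OXX/XOO/.X. | (2,0)=+1→OXX/XOO/OX.*; (2,2)=-1→OXX/XOO/.XO
ply 6: OXX/XOO/OX. is terminal -1 (X); from OX./.../.X. depth 6

PV length from [OX./.../.X.]: 5 plies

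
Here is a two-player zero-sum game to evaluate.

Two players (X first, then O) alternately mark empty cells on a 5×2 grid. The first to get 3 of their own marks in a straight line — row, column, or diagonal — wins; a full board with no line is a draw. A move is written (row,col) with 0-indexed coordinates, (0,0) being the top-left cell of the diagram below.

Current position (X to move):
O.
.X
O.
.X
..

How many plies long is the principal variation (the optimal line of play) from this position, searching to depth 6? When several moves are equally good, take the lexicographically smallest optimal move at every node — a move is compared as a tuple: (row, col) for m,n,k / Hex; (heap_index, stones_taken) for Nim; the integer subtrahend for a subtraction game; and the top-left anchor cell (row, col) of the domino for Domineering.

[O./.X/O./.X/..] X move#1: (0,1):-1/OX/.X/O./.X/.., (1,0):+0/O./XX/O./.X/.., (2,1):+1/O./.X/OX/.X/..*, (3,0):-1/O./.X/O./XX/.., (4,0):-1/O./.X/O./.X/X., (4,1):-1/O./.X/O./.X/.X
[O./.X/OX/.X/..] end (terminal -1, O#2); searched O./.X/O./.X/.. to 6

PV length from [O./.X/O./.X/..]: 1 ply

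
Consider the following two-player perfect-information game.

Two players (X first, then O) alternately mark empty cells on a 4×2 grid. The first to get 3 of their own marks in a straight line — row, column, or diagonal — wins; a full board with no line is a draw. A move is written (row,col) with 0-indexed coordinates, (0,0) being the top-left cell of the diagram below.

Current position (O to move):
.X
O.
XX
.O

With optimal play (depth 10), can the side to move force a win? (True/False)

ply 1, O at .X/O./XX/.O | (0,0)=-1→OX/O./XX/.O; (1,1)=+0→.X/OO/XX/.O*; (3,0)=-1→.X/O./XX/OO
ply 2, X at .X/OO/XX/.O | (0,0)=+0→XX/OO/XX/.O*; (3,0)=+0→.X/OO/XX/XO
ply 3, O at XX/OO/XX/.O | (3,0)=+0→XX/OO/XX/OO*
ply 4: XX/OO/XX/OO is terminal +0 (X); from .X/O./XX/.O depth 10

O winning at [.X/O./XX/.O]: False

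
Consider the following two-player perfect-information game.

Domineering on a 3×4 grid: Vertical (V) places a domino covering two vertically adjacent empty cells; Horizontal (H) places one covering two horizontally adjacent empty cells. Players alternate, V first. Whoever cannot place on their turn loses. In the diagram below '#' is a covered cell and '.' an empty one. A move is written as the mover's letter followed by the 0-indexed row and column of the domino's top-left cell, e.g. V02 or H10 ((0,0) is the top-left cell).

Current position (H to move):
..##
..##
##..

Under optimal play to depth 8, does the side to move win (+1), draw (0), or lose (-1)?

[..##/..##/##..] H move#1: H00:+1/####/..##/##..*, H10:+1/..##/####/##.., H22:-1/..##/..##/####
[####/..##/##..] end (terminal -1, V#2); searched ..##/..##/##.. to 8

value(..##/..##/##.., H) = +1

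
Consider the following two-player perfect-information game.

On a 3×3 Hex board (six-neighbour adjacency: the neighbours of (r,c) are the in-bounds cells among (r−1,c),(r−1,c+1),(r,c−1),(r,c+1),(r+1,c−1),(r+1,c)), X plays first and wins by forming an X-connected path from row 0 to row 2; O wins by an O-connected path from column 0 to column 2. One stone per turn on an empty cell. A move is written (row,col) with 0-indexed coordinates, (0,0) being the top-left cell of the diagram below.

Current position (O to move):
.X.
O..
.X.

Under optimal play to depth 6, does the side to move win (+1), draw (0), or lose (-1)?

[.X./O../.X.] O move#1: (0,0):-1/OX./O../.X., (0,2):-1/.XO/O../.X., (1,1):+1/.X./OO./.X.*, (1,2):-1/.X./O.O/.X., (2,0):-1/.X./O../OX., (2,2):-1/.X./O../.XO
[.X./OO./.X.] X move#2: (0,0):-1/XX./OO./.X.*, (0,2):-1/.XX/OO./.X., (1,2):-1/.X./OOX/.X., (2,0):-1/.X./OO./XX., (2,2):-1/.X./OO./.XX
[XX./OO./.X.] O move#3: (0,2):+1/XXO/OO./.X.*, (1,2):+1/XX./OOO/.X., (2,0):+1/XX./OO./OX., (2,2):+1/XX./OO./.XO
[XXO/OO./.X.] end (terminal -1, X#4); searched .X./O../.X. to 6

value(.X./O../.X., O) = +1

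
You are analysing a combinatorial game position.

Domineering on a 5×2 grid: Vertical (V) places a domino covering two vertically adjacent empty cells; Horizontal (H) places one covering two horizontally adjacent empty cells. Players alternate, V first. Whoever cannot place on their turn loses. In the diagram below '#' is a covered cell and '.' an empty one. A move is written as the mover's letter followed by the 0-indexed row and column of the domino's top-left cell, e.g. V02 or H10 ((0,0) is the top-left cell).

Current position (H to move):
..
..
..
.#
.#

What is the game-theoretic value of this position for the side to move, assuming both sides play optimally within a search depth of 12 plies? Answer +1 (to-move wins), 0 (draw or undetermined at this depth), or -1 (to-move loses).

value(../../../.#/.#, H) = +1

[../../../.#/.#] H move#1: H00:-1/##/../../.#/.#, H10:+1/../##/../.#/.#*, H20:-1/../../##/.#/.#
[../##/../.#/.#] V move#2: V20:-1/../##/#./##/.#*, V30:-1/../##/../##/##
[../##/#./##/.#] H move#3: H00:+1/##/##/#./##/.#*
[##/##/#./##/.#] end (terminal -1, V#4); searched ../../../.#/.# to 12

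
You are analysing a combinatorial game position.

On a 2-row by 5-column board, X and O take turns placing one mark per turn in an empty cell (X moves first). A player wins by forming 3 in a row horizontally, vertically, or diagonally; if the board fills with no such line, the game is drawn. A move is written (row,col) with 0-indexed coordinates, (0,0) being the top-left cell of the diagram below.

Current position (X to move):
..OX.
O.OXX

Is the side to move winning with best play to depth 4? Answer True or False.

[..OX./O.OXX] X move#1: (0,0):-1/X.OX./O.OXX, (0,1):-1/.XOX./O.OXX, (0,4):-1/..OXX/O.OXX, (1,1):+0/..OX./OXOXX*
[..OX./OXOXX] O move#2: (0,0):+0/O.OX./OXOXX*, (0,1):+0/.OOX./OXOXX, (0,4):+0/..OXO/OXOXX
[O.OX./OXOXX] X move#3: (0,1):+0/OXOX./OXOXX*, (0,4):-1/O.OXX/OXOXX
[OXOX./OXOXX] O move#4: (0,4):+0/OXOXO/OXOXX*
[OXOXO/OXOXX] end (terminal +0, X#5); searched ..OX./O.OXX to 4

X winning at [..OX./O.OXX]: False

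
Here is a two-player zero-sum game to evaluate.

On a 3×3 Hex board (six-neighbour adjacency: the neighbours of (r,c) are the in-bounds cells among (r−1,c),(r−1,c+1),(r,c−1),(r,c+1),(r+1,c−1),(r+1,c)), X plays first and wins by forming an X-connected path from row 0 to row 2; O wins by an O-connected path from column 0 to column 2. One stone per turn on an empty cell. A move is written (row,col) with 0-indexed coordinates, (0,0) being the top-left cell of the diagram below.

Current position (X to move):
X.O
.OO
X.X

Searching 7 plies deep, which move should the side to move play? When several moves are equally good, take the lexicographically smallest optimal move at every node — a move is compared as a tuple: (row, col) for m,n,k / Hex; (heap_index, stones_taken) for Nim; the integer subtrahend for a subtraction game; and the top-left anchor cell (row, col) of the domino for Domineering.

X's best at [X.O/.OO/X.X]: (1,0)

p1 X@[X.O/.OO/X.X]: (0,1)[XXO/.OO/X.X]-1 (1,0)[X.O/XOO/X.X]+1* (2,1)[X.O/.OO/XXX]-1
p2 O@[X.O/XOO/X.X] terminal -1; root [X.O/.OO/X.X] d7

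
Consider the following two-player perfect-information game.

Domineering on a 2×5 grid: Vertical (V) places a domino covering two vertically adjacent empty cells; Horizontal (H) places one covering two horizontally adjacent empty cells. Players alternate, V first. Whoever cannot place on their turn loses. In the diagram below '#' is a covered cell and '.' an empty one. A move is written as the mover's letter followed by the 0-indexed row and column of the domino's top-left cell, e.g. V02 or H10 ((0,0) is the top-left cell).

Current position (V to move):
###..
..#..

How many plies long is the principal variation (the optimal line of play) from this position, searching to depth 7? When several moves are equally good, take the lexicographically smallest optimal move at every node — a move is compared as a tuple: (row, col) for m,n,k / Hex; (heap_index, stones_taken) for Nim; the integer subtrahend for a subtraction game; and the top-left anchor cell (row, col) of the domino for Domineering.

PV length from [###../..#..]: 3 plies

[###../..#..] V move#1: V03:+1/####./..##.*, V04:+1/###.#/..#.#
[####./..##.] H move#2: H10:-1/####./####.*
[####./####.] V move#3: V04:+1/#####/#####*
[#####/#####] end (terminal -1, H#4); searched ###../..#.. to 7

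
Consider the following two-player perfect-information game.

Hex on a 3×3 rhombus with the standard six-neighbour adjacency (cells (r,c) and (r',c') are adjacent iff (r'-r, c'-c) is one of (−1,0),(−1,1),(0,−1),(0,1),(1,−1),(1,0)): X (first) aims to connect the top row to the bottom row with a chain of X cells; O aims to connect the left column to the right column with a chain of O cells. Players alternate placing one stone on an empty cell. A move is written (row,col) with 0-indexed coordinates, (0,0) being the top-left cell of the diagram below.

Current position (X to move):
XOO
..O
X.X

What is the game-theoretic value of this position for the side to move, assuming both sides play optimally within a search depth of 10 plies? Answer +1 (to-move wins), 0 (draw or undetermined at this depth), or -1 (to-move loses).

value(XOO/..O/X.X, X) = +1

p1 X@[XOO/..O/X.X]: (1,0)[XOO/X.O/X.X]+1* (1,1)[XOO/.XO/X.X]-1 (2,1)[XOO/..O/XXX]-1
p2 O@[XOO/X.O/X.X] terminal -1; root [XOO/..O/X.X] d10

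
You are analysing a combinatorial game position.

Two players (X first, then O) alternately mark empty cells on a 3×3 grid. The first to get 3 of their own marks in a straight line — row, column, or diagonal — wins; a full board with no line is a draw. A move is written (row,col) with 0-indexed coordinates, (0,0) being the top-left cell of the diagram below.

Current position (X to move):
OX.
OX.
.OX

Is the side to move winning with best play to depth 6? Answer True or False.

X winning at [OX./OX./.OX]: False

[OX./OX./.OX] X move#1: (0,2):-1/OXX/OX./.OX, (1,2):-1/OX./OXX/.OX, (2,0):+0/OX./OX./XOX*
[OX./OX./XOX] O move#2: (0,2):+0/OXO/OX./XOX*, (1,2):-1/OX./OXO/XOX
[OXO/OX./XOX] X move#3: (1,2):+0/OXO/OXX/XOX*
[OXO/OXX/XOX] end (terminal +0, O#4); searched OX./OX./.OX to 6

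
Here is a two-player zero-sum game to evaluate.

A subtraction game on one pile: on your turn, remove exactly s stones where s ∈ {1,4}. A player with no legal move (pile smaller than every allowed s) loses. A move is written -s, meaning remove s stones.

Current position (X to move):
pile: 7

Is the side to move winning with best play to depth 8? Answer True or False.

[7] X move#1: -1:-1/6*, -4:-1/3
[6] O move#2: -1:+1/5*, -4:+1/2
[5] X move#3: -1:-1/4*, -4:-1/1
[4] O move#4: -1:-1/3, -4:+1/0*
[0] end (terminal -1, X#5); searched 7 to 8

X winning at [7]: False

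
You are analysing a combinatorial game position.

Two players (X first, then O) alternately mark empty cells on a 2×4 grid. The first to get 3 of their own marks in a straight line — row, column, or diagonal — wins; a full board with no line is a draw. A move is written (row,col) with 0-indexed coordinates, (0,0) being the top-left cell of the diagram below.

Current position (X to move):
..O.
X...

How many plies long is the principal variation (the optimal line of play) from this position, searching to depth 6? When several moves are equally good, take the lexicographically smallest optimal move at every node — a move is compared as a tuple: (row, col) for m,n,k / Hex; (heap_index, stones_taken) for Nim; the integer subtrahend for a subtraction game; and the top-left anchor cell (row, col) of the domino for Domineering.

PV length from [..O./X...]: 6 plies

ply 1, X at ..O./X... | (0,0)=+0→X.O./X...*; (0,1)=+0→.XO./X...; (0,3)=+0→..OX/X...; (1,1)=+0→..O./XX..; (1,2)=+0→..O./X.X.; (1,3)=-1→..O./X..X
ply 2, O at X.O./X... | (0,1)=+0→XOO./X...*; (0,3)=+0→X.OO/X...; (1,1)=+0→X.O./XO..; (1,2)=+0→X.O./X.O.; (1,3)=+0→X.O./X..O
ply 3, X at XOO./X... | (0,3)=+0→XOOX/X...*; (1,1)=-1→XOO./XX..; (1,2)=-1→XOO./X.X.; (1,3)=-1→XOO./X..X
ply 4, O at XOOX/X... | (1,1)=+0→XOOX/XO..*; (1,2)=+0→XOOX/X.O.; (1,3)=+0→XOOX/X..O
ply 5, X at XOOX/XO.. | (1,2)=+0→XOOX/XOX.*; (1,3)=+0→XOOX/XO.X
ply 6, O at XOOX/XOX. | (1,3)=+0→XOOX/XOXO*
ply 7: XOOX/XOXO is terminal +0 (X); from ..O./X... depth 6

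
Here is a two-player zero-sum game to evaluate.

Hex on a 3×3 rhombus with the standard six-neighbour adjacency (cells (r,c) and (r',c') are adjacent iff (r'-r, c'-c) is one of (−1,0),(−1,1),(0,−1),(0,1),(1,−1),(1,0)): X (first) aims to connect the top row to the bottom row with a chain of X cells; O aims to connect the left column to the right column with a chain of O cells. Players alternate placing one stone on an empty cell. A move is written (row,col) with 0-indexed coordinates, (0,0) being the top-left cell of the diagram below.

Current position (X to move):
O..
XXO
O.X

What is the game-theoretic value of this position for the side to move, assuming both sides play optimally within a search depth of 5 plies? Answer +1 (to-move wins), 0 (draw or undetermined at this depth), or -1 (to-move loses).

value(O../XXO/O.X, X) = +1

[O../XXO/O.X] X move#1: (0,1):-1/OX./XXO/O.X, (0,2):-1/O.X/XXO/O.X, (2,1):+1/O../XXO/OXX*
[O../XXO/OXX] O move#2: (0,1):-1/OO./XXO/OXX*, (0,2):-1/O.O/XXO/OXX
[OO./XXO/OXX] X move#3: (0,2):+1/OOX/XXO/OXX*
[OOX/XXO/OXX] end (terminal -1, O#4); searched O../XXO/O.X to 5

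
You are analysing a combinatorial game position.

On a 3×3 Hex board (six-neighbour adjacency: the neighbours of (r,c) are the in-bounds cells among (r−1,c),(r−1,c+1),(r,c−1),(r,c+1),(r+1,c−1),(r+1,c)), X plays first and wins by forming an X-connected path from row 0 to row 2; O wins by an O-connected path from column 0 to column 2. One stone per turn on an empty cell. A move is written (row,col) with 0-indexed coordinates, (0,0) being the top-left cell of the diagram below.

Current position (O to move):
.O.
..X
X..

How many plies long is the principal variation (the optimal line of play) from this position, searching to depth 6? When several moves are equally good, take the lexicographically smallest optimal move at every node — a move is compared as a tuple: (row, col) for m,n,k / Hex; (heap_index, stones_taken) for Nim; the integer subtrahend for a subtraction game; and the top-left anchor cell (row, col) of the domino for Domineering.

p1 O@[.O./..X/X..]: (0,0)[OO./..X/X..]-1 (0,2)[.OO/..X/X..]+1* (1,0)[.O./O.X/X..]-1 (1,1)[.O./.OX/X..]-1 (2,1)[.O./..X/XO.]-1 (2,2)[.O./..X/X.O]-1
p2 X@[.OO/..X/X..]: (0,0)[XOO/..X/X..]-1* (1,0)[.OO/X.X/X..]-1 (1,1)[.OO/.XX/X..]-1 (2,1)[.OO/..X/XX.]-1 (2,2)[.OO/..X/X.X]-1
p3 O@[XOO/..X/X..]: (1,0)[XOO/O.X/X..]+1* (1,1)[XOO/.OX/X..]-1 (2,1)[XOO/..X/XO.]-1 (2,2)[XOO/..X/X.O]-1
p4 X@[XOO/O.X/X..] terminal -1; root [.O./..X/X..] d6

PV length from [.O./..X/X..]: 3 plies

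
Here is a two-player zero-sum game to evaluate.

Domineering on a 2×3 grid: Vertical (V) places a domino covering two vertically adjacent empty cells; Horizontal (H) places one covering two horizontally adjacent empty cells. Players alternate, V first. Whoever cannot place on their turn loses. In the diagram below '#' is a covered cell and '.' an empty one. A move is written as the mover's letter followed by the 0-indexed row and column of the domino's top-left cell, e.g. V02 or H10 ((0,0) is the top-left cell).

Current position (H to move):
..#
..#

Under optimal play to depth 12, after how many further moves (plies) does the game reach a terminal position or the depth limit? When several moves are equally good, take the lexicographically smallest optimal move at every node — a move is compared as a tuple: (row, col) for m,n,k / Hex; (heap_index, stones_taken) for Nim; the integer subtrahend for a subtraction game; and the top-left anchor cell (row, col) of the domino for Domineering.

PV length from [..#/..#]: 1 ply

ply 1, H at ..#/..# | H00=+1→###/..#*; H10=+1→..#/###
ply 2: ###/..# is terminal -1 (V); from ..#/..# depth 12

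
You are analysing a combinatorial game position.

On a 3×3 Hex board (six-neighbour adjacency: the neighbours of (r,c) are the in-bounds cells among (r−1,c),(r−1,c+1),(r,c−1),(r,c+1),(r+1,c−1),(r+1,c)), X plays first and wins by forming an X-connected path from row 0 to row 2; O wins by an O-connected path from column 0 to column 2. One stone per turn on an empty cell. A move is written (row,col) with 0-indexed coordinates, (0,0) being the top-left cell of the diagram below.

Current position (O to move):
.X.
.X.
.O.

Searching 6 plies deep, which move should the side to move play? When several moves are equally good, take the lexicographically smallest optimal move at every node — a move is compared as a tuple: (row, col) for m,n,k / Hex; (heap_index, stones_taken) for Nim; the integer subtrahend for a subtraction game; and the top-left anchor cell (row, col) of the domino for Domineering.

ply 1, O at .X./.X./.O. | (0,0)=-1→OX./.X./.O.; (0,2)=-1→.XO/.X./.O.; (1,0)=-1→.X./OX./.O.; (1,2)=-1→.X./.XO/.O.; (2,0)=+1→.X./.X./OO.*; (2,2)=-1→.X./.X./.OO
ply 2, X at .X./.X./OO. | (0,0)=-1→XX./.X./OO.*; (0,2)=-1→.XX/.X./OO.; (1,0)=-1→.X./XX./OO.; (1,2)=-1→.X./.XX/OO.; (2,2)=-1→.X./.X./OOX
ply 3, O at XX./.X./OO. | (0,2)=+1→XXO/.X./OO.*; (1,0)=+1→XX./OX./OO.; (1,2)=+1→XX./.XO/OO.; (2,2)=+1→XX./.X./OOO
ply 4, X at XXO/.X./OO. | (1,0)=-1→XXO/XX./OO.*; (1,2)=-1→XXO/.XX/OO.; (2,2)=-1→XXO/.X./OOX
ply 5, O at XXO/XX./OO. | (1,2)=+1→XXO/XXO/OO.*; (2,2)=+1→XXO/XX./OOO
ply 6: XXO/XXO/OO. is terminal -1 (X); from .X./.X./.O. depth 6

O's best at [.X./.X./.O.]: (2,0)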